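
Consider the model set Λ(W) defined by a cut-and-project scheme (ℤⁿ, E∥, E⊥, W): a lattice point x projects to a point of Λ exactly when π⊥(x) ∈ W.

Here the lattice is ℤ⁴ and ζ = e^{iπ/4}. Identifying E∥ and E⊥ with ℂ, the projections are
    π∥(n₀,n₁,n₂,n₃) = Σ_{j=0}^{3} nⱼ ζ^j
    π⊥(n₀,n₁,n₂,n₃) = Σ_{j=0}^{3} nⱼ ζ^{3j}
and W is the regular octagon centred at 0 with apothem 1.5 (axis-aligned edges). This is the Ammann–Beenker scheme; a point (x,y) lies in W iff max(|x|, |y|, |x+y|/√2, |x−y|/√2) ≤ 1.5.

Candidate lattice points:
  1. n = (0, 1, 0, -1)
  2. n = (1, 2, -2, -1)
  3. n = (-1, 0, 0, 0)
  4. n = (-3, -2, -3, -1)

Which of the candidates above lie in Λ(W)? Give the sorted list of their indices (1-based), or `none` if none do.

1, 3

With ζ = e^{iπ/4} the internal vectors are ζ^0,ζ^3,ζ^6,ζ^9.
candidate 1: n = (0, 1, 0, -1) → π⊥ ≈ (-1.414214, +0.000000); max(|x|,|y|,|x±y|/√2) = 1.414214 ≤ 1.5 ⇒ ∈ W
candidate 2: n = (1, 2, -2, -1) → π⊥ ≈ (-1.121320, +2.707107); max(|x|,|y|,|x±y|/√2) = 2.707107 > 1.5 ⇒ ∉ W
candidate 3: n = (-1, 0, 0, 0) → π⊥ ≈ (-1.000000, +0.000000); max(|x|,|y|,|x±y|/√2) = 1.000000 ≤ 1.5 ⇒ ∈ W
candidate 4: n = (-3, -2, -3, -1) → π⊥ ≈ (-2.292893, +0.878680); max(|x|,|y|,|x±y|/√2) = 2.292893 > 1.5 ⇒ ∉ W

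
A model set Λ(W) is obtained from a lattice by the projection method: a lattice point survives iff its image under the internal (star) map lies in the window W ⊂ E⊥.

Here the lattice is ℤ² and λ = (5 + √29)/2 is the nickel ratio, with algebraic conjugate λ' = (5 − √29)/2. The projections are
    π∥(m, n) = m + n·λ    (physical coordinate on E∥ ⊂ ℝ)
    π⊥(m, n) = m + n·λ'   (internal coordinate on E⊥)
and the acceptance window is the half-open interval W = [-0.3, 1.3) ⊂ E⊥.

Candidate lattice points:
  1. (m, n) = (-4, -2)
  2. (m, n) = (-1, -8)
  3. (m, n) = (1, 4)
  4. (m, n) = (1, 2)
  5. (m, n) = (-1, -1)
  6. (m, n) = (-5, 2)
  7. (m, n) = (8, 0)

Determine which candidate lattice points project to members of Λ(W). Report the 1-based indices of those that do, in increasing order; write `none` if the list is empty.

Numerically λ ≈ 5.192582 and λ' = −1/λ ≈ -0.192582.
[1] lift (-4,-2): star map gives -3.614835; window check -0.3 ≤ -3.614835 < 1.3 is false → out
[2] lift (-1,-8): star map gives 0.540659; window check -0.3 ≤ 0.540659 < 1.3 is true → IN Λ
[3] lift (1,4): star map gives 0.229670; window check -0.3 ≤ 0.229670 < 1.3 is true → IN Λ
[4] lift (1,2): star map gives 0.614835; window check -0.3 ≤ 0.614835 < 1.3 is true → IN Λ
[5] lift (-1,-1): star map gives -0.807418; window check -0.3 ≤ -0.807418 < 1.3 is false → out
[6] lift (-5,2): star map gives -5.385165; window check -0.3 ≤ -5.385165 < 1.3 is false → out
[7] lift (8,0): star map gives 8.000000; window check -0.3 ≤ 8.000000 < 1.3 is false → out

2, 3, 4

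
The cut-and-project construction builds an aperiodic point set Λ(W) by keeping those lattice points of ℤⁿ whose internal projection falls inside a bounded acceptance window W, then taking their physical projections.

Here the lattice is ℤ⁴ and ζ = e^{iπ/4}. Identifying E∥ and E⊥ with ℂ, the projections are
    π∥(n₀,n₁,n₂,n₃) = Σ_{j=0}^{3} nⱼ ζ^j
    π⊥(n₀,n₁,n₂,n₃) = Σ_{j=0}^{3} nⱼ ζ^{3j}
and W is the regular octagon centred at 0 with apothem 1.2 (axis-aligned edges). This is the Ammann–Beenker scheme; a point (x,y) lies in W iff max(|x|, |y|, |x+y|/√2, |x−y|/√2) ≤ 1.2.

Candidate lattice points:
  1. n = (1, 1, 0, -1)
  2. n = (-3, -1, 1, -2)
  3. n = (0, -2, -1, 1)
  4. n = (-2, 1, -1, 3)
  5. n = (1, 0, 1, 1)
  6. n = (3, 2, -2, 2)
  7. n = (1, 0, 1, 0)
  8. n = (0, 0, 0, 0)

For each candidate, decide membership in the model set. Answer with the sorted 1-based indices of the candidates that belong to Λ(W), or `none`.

π⊥(n) = n₀ + n₁ζ³ + n₂ζ⁶ + n₃ζ⁹ where ζ = e^{iπ/4}.
#1 (1, 1, 0, -1): internal (-0.4142, 0.0000); octagon support 0.4142 vs apothem 1.2 → ∈ W
#2 (-3, -1, 1, -2): internal (-3.7071, -3.1213); octagon support 4.8284 vs apothem 1.2 → ∉ W
#3 (0, -2, -1, 1): internal (2.1213, 0.2929); octagon support 2.1213 vs apothem 1.2 → ∉ W
#4 (-2, 1, -1, 3): internal (-0.5858, 3.8284); octagon support 3.8284 vs apothem 1.2 → ∉ W
#5 (1, 0, 1, 1): internal (1.7071, -0.2929); octagon support 1.7071 vs apothem 1.2 → ∉ W
#6 (3, 2, -2, 2): internal (3.0000, 4.8284); octagon support 5.5355 vs apothem 1.2 → ∉ W
#7 (1, 0, 1, 0): internal (1.0000, -1.0000); octagon support 1.4142 vs apothem 1.2 → ∉ W
#8 (0, 0, 0, 0): internal (0.0000, 0.0000); octagon support 0.0000 vs apothem 1.2 → ∈ W

1, 8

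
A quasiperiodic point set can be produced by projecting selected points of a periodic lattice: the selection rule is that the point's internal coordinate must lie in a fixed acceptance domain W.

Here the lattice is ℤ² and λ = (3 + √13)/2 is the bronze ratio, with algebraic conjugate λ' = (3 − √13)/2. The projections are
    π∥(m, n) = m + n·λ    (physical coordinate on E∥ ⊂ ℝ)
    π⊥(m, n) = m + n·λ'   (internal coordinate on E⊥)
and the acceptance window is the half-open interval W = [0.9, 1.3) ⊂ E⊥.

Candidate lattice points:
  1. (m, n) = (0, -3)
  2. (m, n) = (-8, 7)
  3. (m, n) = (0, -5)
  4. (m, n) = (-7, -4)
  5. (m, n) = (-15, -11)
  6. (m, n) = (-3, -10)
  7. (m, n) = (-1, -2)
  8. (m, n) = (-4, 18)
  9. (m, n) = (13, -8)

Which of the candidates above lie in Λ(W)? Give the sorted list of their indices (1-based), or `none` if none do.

λ' = (3−√13)/2 ≈ -0.30278.
candidate 1: (m,n)=(0,-3) → π∥ = 0-3·λ ≈ -9.90833, π⊥ = 0-3·λ' ≈ 0.90833 ∈ [0.9, 1.3) ⇒ IN Λ
candidate 2: (m,n)=(-8,7) → π∥ = -8+7·λ ≈ 15.11943, π⊥ = -8+7·λ' ≈ -10.11943 ∉ [0.9, 1.3) ⇒ out
candidate 3: (m,n)=(0,-5) → π∥ = 0-5·λ ≈ -16.51388, π⊥ = 0-5·λ' ≈ 1.51388 ∉ [0.9, 1.3) ⇒ out
candidate 4: (m,n)=(-7,-4) → π∥ = -7-4·λ ≈ -20.21110, π⊥ = -7-4·λ' ≈ -5.78890 ∉ [0.9, 1.3) ⇒ out
candidate 5: (m,n)=(-15,-11) → π∥ = -15-11·λ ≈ -51.33053, π⊥ = -15-11·λ' ≈ -11.66947 ∉ [0.9, 1.3) ⇒ out
candidate 6: (m,n)=(-3,-10) → π∥ = -3-10·λ ≈ -36.02776, π⊥ = -3-10·λ' ≈ 0.02776 ∉ [0.9, 1.3) ⇒ out
candidate 7: (m,n)=(-1,-2) → π∥ = -1-2·λ ≈ -7.60555, π⊥ = -1-2·λ' ≈ -0.39445 ∉ [0.9, 1.3) ⇒ out
candidate 8: (m,n)=(-4,18) → π∥ = -4+18·λ ≈ 55.44996, π⊥ = -4+18·λ' ≈ -9.44996 ∉ [0.9, 1.3) ⇒ out
candidate 9: (m,n)=(13,-8) → π∥ = 13-8·λ ≈ -13.42221, π⊥ = 13-8·λ' ≈ 15.42221 ∉ [0.9, 1.3) ⇒ out

1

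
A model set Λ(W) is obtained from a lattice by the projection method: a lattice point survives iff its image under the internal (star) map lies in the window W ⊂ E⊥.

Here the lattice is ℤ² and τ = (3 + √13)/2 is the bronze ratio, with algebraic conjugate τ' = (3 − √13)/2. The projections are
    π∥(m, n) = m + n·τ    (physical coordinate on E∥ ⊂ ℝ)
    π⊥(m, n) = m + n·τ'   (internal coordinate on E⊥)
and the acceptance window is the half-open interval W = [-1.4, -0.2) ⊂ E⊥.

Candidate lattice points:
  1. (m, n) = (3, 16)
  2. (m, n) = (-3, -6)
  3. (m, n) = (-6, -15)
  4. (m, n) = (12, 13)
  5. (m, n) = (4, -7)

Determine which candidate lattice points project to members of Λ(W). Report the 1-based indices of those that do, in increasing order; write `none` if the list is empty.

2

τ' = (3−√13)/2 ≈ -0.3028.
candidate 1: (m,n)=(3,16) → π∥ = 3+16·τ ≈ 55.8444, π⊥ = 3+16·τ' ≈ -1.8444 ∉ [-1.4, -0.2) ⇒ out
candidate 2: (m,n)=(-3,-6) → π∥ = -3-6·τ ≈ -22.8167, π⊥ = -3-6·τ' ≈ -1.1833 ∈ [-1.4, -0.2) ⇒ IN Λ
candidate 3: (m,n)=(-6,-15) → π∥ = -6-15·τ ≈ -55.5416, π⊥ = -6-15·τ' ≈ -1.4584 ∉ [-1.4, -0.2) ⇒ out
candidate 4: (m,n)=(12,13) → π∥ = 12+13·τ ≈ 54.9361, π⊥ = 12+13·τ' ≈ 8.0639 ∉ [-1.4, -0.2) ⇒ out
candidate 5: (m,n)=(4,-7) → π∥ = 4-7·τ ≈ -19.1194, π⊥ = 4-7·τ' ≈ 6.1194 ∉ [-1.4, -0.2) ⇒ out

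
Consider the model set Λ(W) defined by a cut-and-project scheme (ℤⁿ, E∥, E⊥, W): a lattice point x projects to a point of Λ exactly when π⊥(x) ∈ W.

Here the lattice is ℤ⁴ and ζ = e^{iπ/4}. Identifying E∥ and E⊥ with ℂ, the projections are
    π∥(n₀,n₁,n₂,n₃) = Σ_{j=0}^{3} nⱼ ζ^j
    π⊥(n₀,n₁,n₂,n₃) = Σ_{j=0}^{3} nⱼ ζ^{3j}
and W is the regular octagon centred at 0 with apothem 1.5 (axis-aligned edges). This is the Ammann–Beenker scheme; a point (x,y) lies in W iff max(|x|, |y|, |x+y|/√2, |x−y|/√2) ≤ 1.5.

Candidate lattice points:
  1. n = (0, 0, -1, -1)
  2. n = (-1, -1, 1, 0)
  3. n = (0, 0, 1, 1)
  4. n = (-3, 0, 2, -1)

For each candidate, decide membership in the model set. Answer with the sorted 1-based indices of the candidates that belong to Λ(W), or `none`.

π⊥(n) = n₀ + n₁ζ³ + n₂ζ⁶ + n₃ζ⁹ where ζ = e^{iπ/4}.
candidate 1: n = (0, 0, -1, -1) → π⊥ ≈ (-0.707107, +0.292893); max(|x|,|y|,|x±y|/√2) = 0.707107 ≤ 1.5 ⇒ ∈ W
candidate 2: n = (-1, -1, 1, 0) → π⊥ ≈ (-0.292893, -1.707107); max(|x|,|y|,|x±y|/√2) = 1.707107 > 1.5 ⇒ ∉ W
candidate 3: n = (0, 0, 1, 1) → π⊥ ≈ (+0.707107, -0.292893); max(|x|,|y|,|x±y|/√2) = 0.707107 ≤ 1.5 ⇒ ∈ W
candidate 4: n = (-3, 0, 2, -1) → π⊥ ≈ (-3.707107, -2.707107); max(|x|,|y|,|x±y|/√2) = 4.535534 > 1.5 ⇒ ∉ W

1, 3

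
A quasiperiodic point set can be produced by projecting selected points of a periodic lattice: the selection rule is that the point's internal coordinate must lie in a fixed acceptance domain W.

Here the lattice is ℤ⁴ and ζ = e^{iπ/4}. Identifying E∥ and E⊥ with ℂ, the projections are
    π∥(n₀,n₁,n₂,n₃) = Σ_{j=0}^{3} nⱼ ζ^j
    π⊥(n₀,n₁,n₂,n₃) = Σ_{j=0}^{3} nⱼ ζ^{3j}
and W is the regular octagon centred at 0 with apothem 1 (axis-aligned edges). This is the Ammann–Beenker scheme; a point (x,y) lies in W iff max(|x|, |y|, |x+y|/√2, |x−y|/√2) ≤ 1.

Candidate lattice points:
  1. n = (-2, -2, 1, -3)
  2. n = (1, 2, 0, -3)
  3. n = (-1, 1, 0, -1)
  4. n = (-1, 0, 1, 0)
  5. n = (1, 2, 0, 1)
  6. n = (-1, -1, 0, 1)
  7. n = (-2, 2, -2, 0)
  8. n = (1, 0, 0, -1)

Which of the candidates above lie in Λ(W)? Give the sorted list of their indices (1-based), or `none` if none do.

6, 8

π⊥(n) = n₀ + n₁ζ³ + n₂ζ⁶ + n₃ζ⁹ where ζ = e^{iπ/4}.
#1 (-2, -2, 1, -3): internal (-2.70711, -4.53553); octagon support 5.12132 vs apothem 1 → ∉ W
#2 (1, 2, 0, -3): internal (-2.53553, -0.70711); octagon support 2.53553 vs apothem 1 → ∉ W
#3 (-1, 1, 0, -1): internal (-2.41421, 0.00000); octagon support 2.41421 vs apothem 1 → ∉ W
#4 (-1, 0, 1, 0): internal (-1.00000, -1.00000); octagon support 1.41421 vs apothem 1 → ∉ W
#5 (1, 2, 0, 1): internal (0.29289, 2.12132); octagon support 2.12132 vs apothem 1 → ∉ W
#6 (-1, -1, 0, 1): internal (0.41421, 0.00000); octagon support 0.41421 vs apothem 1 → ∈ W
#7 (-2, 2, -2, 0): internal (-3.41421, 3.41421); octagon support 4.82843 vs apothem 1 → ∉ W
#8 (1, 0, 0, -1): internal (0.29289, -0.70711); octagon support 0.70711 vs apothem 1 → ∈ W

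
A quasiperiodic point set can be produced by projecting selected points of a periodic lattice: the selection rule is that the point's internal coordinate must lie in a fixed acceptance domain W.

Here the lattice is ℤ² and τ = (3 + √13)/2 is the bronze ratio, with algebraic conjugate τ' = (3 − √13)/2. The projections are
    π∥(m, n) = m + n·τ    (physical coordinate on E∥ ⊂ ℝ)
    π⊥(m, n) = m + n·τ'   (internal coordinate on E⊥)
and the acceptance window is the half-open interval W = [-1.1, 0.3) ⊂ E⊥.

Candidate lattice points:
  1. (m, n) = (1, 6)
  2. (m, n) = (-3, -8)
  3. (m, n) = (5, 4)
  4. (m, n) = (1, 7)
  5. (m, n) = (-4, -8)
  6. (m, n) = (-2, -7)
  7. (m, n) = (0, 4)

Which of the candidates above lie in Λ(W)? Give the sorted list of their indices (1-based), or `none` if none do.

1, 2, 6

Numerically τ ≈ 3.302776 and τ' = −1/τ ≈ -0.302776.
candidate 1: (m,n)=(1,6) → π∥ = 1+6·τ ≈ 20.816654, π⊥ = 1+6·τ' ≈ -0.816654 ∈ [-1.1, 0.3) ⇒ IN Λ
candidate 2: (m,n)=(-3,-8) → π∥ = -3-8·τ ≈ -29.422205, π⊥ = -3-8·τ' ≈ -0.577795 ∈ [-1.1, 0.3) ⇒ IN Λ
candidate 3: (m,n)=(5,4) → π∥ = 5+4·τ ≈ 18.211103, π⊥ = 5+4·τ' ≈ 3.788897 ∉ [-1.1, 0.3) ⇒ out
candidate 4: (m,n)=(1,7) → π∥ = 1+7·τ ≈ 24.119429, π⊥ = 1+7·τ' ≈ -1.119429 ∉ [-1.1, 0.3) ⇒ out
candidate 5: (m,n)=(-4,-8) → π∥ = -4-8·τ ≈ -30.422205, π⊥ = -4-8·τ' ≈ -1.577795 ∉ [-1.1, 0.3) ⇒ out
candidate 6: (m,n)=(-2,-7) → π∥ = -2-7·τ ≈ -25.119429, π⊥ = -2-7·τ' ≈ 0.119429 ∈ [-1.1, 0.3) ⇒ IN Λ
candidate 7: (m,n)=(0,4) → π∥ = 0+4·τ ≈ 13.211103, π⊥ = 0+4·τ' ≈ -1.211103 ∉ [-1.1, 0.3) ⇒ out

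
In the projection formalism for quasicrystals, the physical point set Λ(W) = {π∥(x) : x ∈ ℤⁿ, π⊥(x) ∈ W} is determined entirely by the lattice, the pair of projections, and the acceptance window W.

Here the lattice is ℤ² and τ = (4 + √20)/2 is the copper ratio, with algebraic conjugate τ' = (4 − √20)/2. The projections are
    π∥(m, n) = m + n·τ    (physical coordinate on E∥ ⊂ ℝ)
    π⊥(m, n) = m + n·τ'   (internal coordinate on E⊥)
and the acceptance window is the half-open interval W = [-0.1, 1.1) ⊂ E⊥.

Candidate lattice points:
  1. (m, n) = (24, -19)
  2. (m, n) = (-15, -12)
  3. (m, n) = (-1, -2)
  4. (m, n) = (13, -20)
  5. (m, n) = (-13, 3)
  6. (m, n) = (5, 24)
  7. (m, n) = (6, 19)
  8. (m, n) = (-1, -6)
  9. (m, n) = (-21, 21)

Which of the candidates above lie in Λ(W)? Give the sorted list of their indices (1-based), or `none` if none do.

τ' = (4−√20)/2 ≈ -0.2361.
candidate 1: (m,n)=(24,-19) → π∥ = 24-19·τ ≈ -56.4853, π⊥ = 24-19·τ' ≈ 28.4853 ∉ [-0.1, 1.1) ⇒ out
candidate 2: (m,n)=(-15,-12) → π∥ = -15-12·τ ≈ -65.8328, π⊥ = -15-12·τ' ≈ -12.1672 ∉ [-0.1, 1.1) ⇒ out
candidate 3: (m,n)=(-1,-2) → π∥ = -1-2·τ ≈ -9.4721, π⊥ = -1-2·τ' ≈ -0.5279 ∉ [-0.1, 1.1) ⇒ out
candidate 4: (m,n)=(13,-20) → π∥ = 13-20·τ ≈ -71.7214, π⊥ = 13-20·τ' ≈ 17.7214 ∉ [-0.1, 1.1) ⇒ out
candidate 5: (m,n)=(-13,3) → π∥ = -13+3·τ ≈ -0.2918, π⊥ = -13+3·τ' ≈ -13.7082 ∉ [-0.1, 1.1) ⇒ out
candidate 6: (m,n)=(5,24) → π∥ = 5+24·τ ≈ 106.6656, π⊥ = 5+24·τ' ≈ -0.6656 ∉ [-0.1, 1.1) ⇒ out
candidate 7: (m,n)=(6,19) → π∥ = 6+19·τ ≈ 86.4853, π⊥ = 6+19·τ' ≈ 1.5147 ∉ [-0.1, 1.1) ⇒ out
candidate 8: (m,n)=(-1,-6) → π∥ = -1-6·τ ≈ -26.4164, π⊥ = -1-6·τ' ≈ 0.4164 ∈ [-0.1, 1.1) ⇒ IN Λ
candidate 9: (m,n)=(-21,21) → π∥ = -21+21·τ ≈ 67.9574, π⊥ = -21+21·τ' ≈ -25.9574 ∉ [-0.1, 1.1) ⇒ out

8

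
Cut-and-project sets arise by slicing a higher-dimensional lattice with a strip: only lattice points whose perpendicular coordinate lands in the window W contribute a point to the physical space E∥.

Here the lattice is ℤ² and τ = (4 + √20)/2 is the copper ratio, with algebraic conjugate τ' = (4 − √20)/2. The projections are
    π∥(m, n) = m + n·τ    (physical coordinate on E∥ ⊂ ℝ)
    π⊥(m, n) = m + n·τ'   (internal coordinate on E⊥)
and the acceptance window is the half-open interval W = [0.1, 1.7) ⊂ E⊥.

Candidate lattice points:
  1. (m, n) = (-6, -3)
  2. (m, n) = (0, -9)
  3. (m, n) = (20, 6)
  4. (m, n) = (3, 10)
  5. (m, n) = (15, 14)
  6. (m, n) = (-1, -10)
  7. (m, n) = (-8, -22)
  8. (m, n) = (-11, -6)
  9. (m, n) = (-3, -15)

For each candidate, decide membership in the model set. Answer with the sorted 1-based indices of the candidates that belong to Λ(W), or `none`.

4, 6, 9

Numerically τ ≈ 4.2361 and τ' = −1/τ ≈ -0.2361.
#1 (-6,-3): internal coord -6 + (-3)·τ' = -5.2918; -5.2918 ∉ [0.1, 1.7) → out
#2 (0,-9): internal coord 0 + (-9)·τ' = +2.1246; +2.1246 ∉ [0.1, 1.7) → out
#3 (20,6): internal coord 20 + (6)·τ' = +18.5836; +18.5836 ∉ [0.1, 1.7) → out
#4 (3,10): internal coord 3 + (10)·τ' = +0.6393; +0.6393 ∈ [0.1, 1.7) → IN Λ
#5 (15,14): internal coord 15 + (14)·τ' = +11.6950; +11.6950 ∉ [0.1, 1.7) → out
#6 (-1,-10): internal coord -1 + (-10)·τ' = +1.3607; +1.3607 ∈ [0.1, 1.7) → IN Λ
#7 (-8,-22): internal coord -8 + (-22)·τ' = -2.8065; -2.8065 ∉ [0.1, 1.7) → out
#8 (-11,-6): internal coord -11 + (-6)·τ' = -9.5836; -9.5836 ∉ [0.1, 1.7) → out
#9 (-3,-15): internal coord -3 + (-15)·τ' = +0.5410; +0.5410 ∈ [0.1, 1.7) → IN Λ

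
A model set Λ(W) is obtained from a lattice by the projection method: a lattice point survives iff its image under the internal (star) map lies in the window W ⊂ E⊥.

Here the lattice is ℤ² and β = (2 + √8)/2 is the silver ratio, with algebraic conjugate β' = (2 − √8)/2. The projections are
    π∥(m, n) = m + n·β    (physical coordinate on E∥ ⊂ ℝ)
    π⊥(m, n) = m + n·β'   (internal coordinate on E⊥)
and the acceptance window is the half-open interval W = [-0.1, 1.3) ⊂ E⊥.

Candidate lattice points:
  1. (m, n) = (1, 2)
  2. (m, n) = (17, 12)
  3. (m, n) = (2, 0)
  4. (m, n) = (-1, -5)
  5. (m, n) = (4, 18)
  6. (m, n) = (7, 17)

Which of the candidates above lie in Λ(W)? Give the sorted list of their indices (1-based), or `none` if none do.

1, 4, 6

β' = (2−√8)/2 ≈ -0.41421.
#1 (1,2): internal coord 1 + (2)·β' = +0.17157; +0.17157 ∈ [-0.1, 1.3) → IN Λ
#2 (17,12): internal coord 17 + (12)·β' = +12.02944; +12.02944 ∉ [-0.1, 1.3) → out
#3 (2,0): internal coord 2 + (0)·β' = +2.00000; +2.00000 ∉ [-0.1, 1.3) → out
#4 (-1,-5): internal coord -1 + (-5)·β' = +1.07107; +1.07107 ∈ [-0.1, 1.3) → IN Λ
#5 (4,18): internal coord 4 + (18)·β' = -3.45584; -3.45584 ∉ [-0.1, 1.3) → out
#6 (7,17): internal coord 7 + (17)·β' = -0.04163; -0.04163 ∈ [-0.1, 1.3) → IN Λ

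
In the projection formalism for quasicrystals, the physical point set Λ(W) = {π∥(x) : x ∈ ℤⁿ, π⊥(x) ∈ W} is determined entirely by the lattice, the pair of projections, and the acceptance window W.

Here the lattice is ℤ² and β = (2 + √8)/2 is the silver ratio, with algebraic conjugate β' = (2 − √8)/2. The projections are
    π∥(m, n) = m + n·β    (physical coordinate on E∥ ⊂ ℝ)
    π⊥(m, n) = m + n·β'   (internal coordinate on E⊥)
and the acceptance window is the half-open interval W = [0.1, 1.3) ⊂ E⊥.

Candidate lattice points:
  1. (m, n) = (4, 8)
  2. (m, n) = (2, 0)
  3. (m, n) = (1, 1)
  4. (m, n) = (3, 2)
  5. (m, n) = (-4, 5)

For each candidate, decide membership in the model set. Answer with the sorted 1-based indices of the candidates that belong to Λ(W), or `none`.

1, 3

β' = (2−√8)/2 ≈ -0.41421.
[1] lift (4,8): star map gives 0.68629; window check 0.1 ≤ 0.68629 < 1.3 is true → IN Λ
[2] lift (2,0): star map gives 2.00000; window check 0.1 ≤ 2.00000 < 1.3 is false → out
[3] lift (1,1): star map gives 0.58579; window check 0.1 ≤ 0.58579 < 1.3 is true → IN Λ
[4] lift (3,2): star map gives 2.17157; window check 0.1 ≤ 2.17157 < 1.3 is false → out
[5] lift (-4,5): star map gives -6.07107; window check 0.1 ≤ -6.07107 < 1.3 is false → out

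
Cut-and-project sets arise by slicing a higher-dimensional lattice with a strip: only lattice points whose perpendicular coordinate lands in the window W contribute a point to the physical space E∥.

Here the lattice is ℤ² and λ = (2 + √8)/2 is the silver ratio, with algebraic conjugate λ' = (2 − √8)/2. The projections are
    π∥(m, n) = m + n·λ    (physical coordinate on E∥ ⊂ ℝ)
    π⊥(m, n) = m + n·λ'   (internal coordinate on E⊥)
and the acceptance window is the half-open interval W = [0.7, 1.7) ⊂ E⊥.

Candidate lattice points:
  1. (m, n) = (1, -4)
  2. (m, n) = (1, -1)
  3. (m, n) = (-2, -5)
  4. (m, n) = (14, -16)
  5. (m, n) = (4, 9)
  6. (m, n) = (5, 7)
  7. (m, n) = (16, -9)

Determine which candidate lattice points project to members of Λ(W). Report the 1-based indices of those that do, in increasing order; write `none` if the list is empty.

λ' = (2−√8)/2 ≈ -0.414214.
#1 (1,-4): internal coord 1 + (-4)·λ' = +2.656854; +2.656854 ∉ [0.7, 1.7) → out
#2 (1,-1): internal coord 1 + (-1)·λ' = +1.414214; +1.414214 ∈ [0.7, 1.7) → IN Λ
#3 (-2,-5): internal coord -2 + (-5)·λ' = +0.071068; +0.071068 ∉ [0.7, 1.7) → out
#4 (14,-16): internal coord 14 + (-16)·λ' = +20.627417; +20.627417 ∉ [0.7, 1.7) → out
#5 (4,9): internal coord 4 + (9)·λ' = +0.272078; +0.272078 ∉ [0.7, 1.7) → out
#6 (5,7): internal coord 5 + (7)·λ' = +2.100505; +2.100505 ∉ [0.7, 1.7) → out
#7 (16,-9): internal coord 16 + (-9)·λ' = +19.727922; +19.727922 ∉ [0.7, 1.7) → out

2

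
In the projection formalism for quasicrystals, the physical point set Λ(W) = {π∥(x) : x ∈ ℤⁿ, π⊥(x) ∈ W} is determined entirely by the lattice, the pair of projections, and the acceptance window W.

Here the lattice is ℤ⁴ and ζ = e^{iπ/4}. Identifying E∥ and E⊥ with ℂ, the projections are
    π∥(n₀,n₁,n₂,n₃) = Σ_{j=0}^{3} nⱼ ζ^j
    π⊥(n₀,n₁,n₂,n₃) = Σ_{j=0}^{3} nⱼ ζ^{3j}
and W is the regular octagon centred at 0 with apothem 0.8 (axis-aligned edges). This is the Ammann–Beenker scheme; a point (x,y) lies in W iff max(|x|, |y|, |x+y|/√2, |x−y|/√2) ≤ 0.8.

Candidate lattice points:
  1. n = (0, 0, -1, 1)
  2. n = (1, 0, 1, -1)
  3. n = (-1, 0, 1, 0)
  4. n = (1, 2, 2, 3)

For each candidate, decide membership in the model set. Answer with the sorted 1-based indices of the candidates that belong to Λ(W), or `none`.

none

π⊥(n) = n₀ + n₁ζ³ + n₂ζ⁶ + n₃ζ⁹ where ζ = e^{iπ/4}.
candidate 1: n = (0, 0, -1, 1) → π⊥ ≈ (+0.707107, +1.707107); max(|x|,|y|,|x±y|/√2) = 1.707107 > 0.8 ⇒ ∉ W
candidate 2: n = (1, 0, 1, -1) → π⊥ ≈ (+0.292893, -1.707107); max(|x|,|y|,|x±y|/√2) = 1.707107 > 0.8 ⇒ ∉ W
candidate 3: n = (-1, 0, 1, 0) → π⊥ ≈ (-1.000000, -1.000000); max(|x|,|y|,|x±y|/√2) = 1.414214 > 0.8 ⇒ ∉ W
candidate 4: n = (1, 2, 2, 3) → π⊥ ≈ (+1.707107, +1.535534); max(|x|,|y|,|x±y|/√2) = 2.292893 > 0.8 ⇒ ∉ W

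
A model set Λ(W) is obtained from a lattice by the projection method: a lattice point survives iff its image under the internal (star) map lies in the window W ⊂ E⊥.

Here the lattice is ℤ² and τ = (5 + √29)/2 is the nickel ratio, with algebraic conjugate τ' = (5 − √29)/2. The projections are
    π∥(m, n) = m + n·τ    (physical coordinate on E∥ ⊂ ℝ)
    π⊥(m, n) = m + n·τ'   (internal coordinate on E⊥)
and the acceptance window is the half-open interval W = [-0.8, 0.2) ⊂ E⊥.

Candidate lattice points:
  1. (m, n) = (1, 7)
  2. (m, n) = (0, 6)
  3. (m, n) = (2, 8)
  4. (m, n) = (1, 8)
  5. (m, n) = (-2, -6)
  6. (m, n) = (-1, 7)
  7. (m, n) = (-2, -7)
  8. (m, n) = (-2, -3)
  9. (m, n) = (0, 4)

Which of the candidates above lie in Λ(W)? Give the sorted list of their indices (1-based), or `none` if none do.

τ' = (5−√29)/2 ≈ -0.1926.
#1 (1,7): internal coord 1 + (7)·τ' = -0.3481; -0.3481 ∈ [-0.8, 0.2) → IN Λ
#2 (0,6): internal coord 0 + (6)·τ' = -1.1555; -1.1555 ∉ [-0.8, 0.2) → out
#3 (2,8): internal coord 2 + (8)·τ' = +0.4593; +0.4593 ∉ [-0.8, 0.2) → out
#4 (1,8): internal coord 1 + (8)·τ' = -0.5407; -0.5407 ∈ [-0.8, 0.2) → IN Λ
#5 (-2,-6): internal coord -2 + (-6)·τ' = -0.8445; -0.8445 ∉ [-0.8, 0.2) → out
#6 (-1,7): internal coord -1 + (7)·τ' = -2.3481; -2.3481 ∉ [-0.8, 0.2) → out
#7 (-2,-7): internal coord -2 + (-7)·τ' = -0.6519; -0.6519 ∈ [-0.8, 0.2) → IN Λ
#8 (-2,-3): internal coord -2 + (-3)·τ' = -1.4223; -1.4223 ∉ [-0.8, 0.2) → out
#9 (0,4): internal coord 0 + (4)·τ' = -0.7703; -0.7703 ∈ [-0.8, 0.2) → IN Λ

1, 4, 7, 9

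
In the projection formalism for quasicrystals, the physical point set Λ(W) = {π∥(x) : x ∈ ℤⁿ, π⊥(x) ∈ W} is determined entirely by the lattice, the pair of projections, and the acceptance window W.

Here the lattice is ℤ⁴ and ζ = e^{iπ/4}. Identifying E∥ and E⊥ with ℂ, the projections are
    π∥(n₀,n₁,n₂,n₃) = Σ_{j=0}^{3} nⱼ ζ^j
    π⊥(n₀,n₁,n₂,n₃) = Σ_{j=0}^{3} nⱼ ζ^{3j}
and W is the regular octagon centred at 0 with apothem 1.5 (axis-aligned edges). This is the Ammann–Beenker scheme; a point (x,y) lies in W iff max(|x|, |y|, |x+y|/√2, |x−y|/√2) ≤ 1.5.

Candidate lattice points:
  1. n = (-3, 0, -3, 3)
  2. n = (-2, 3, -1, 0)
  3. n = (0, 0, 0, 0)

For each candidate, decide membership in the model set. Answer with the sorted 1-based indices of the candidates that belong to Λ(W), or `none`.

3

π⊥(n) = n₀ + n₁ζ³ + n₂ζ⁶ + n₃ζ⁹ where ζ = e^{iπ/4}.
#1 (-3, 0, -3, 3): internal (-0.878680, 5.121320); octagon support 5.121320 vs apothem 1.5 → ∉ W
#2 (-2, 3, -1, 0): internal (-4.121320, 3.121320); octagon support 5.121320 vs apothem 1.5 → ∉ W
#3 (0, 0, 0, 0): internal (0.000000, 0.000000); octagon support 0.000000 vs apothem 1.5 → ∈ W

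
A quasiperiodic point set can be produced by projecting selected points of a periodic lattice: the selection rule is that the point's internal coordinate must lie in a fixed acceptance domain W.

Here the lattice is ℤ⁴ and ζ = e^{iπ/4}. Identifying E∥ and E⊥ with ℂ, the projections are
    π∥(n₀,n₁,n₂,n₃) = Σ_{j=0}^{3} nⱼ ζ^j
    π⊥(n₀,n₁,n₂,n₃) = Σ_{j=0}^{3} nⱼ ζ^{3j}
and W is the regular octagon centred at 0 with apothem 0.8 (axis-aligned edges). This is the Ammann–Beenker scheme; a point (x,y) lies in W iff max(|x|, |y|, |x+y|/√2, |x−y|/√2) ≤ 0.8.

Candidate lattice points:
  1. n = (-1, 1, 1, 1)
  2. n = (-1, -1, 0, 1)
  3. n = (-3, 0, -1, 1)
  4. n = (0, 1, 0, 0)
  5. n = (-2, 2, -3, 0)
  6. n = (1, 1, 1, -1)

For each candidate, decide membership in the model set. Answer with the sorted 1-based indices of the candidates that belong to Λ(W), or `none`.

With ζ = e^{iπ/4} the internal vectors are ζ^0,ζ^3,ζ^6,ζ^9.
candidate 1: n = (-1, 1, 1, 1) → π⊥ ≈ (-1.000000, +0.414214); max(|x|,|y|,|x±y|/√2) = 1.000000 > 0.8 ⇒ ∉ W
candidate 2: n = (-1, -1, 0, 1) → π⊥ ≈ (+0.414214, +0.000000); max(|x|,|y|,|x±y|/√2) = 0.414214 ≤ 0.8 ⇒ ∈ W
candidate 3: n = (-3, 0, -1, 1) → π⊥ ≈ (-2.292893, +1.707107); max(|x|,|y|,|x±y|/√2) = 2.828427 > 0.8 ⇒ ∉ W
candidate 4: n = (0, 1, 0, 0) → π⊥ ≈ (-0.707107, +0.707107); max(|x|,|y|,|x±y|/√2) = 1.000000 > 0.8 ⇒ ∉ W
candidate 5: n = (-2, 2, -3, 0) → π⊥ ≈ (-3.414214, +4.414214); max(|x|,|y|,|x±y|/√2) = 5.535534 > 0.8 ⇒ ∉ W
candidate 6: n = (1, 1, 1, -1) → π⊥ ≈ (-0.414214, -1.000000); max(|x|,|y|,|x±y|/√2) = 1.000000 > 0.8 ⇒ ∉ W

2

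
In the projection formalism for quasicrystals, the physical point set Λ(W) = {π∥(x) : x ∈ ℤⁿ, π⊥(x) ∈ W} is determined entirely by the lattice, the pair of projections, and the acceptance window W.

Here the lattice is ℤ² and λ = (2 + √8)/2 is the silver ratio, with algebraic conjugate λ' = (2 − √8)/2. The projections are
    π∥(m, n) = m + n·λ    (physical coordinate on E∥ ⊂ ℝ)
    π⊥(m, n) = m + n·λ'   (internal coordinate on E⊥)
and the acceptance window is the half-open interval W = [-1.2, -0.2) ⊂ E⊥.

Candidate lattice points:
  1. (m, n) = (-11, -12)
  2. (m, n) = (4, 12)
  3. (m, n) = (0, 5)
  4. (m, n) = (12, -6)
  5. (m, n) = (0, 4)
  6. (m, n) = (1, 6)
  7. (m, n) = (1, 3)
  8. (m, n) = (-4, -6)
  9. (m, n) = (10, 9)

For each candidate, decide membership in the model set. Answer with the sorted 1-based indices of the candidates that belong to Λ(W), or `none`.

Numerically λ ≈ 2.4142 and λ' = −1/λ ≈ -0.4142.
[1] lift (-11,-12): star map gives -6.0294; window check -1.2 ≤ -6.0294 < -0.2 is false → out
[2] lift (4,12): star map gives -0.9706; window check -1.2 ≤ -0.9706 < -0.2 is true → IN Λ
[3] lift (0,5): star map gives -2.0711; window check -1.2 ≤ -2.0711 < -0.2 is false → out
[4] lift (12,-6): star map gives 14.4853; window check -1.2 ≤ 14.4853 < -0.2 is false → out
[5] lift (0,4): star map gives -1.6569; window check -1.2 ≤ -1.6569 < -0.2 is false → out
[6] lift (1,6): star map gives -1.4853; window check -1.2 ≤ -1.4853 < -0.2 is false → out
[7] lift (1,3): star map gives -0.2426; window check -1.2 ≤ -0.2426 < -0.2 is true → IN Λ
[8] lift (-4,-6): star map gives -1.5147; window check -1.2 ≤ -1.5147 < -0.2 is false → out
[9] lift (10,9): star map gives 6.2721; window check -1.2 ≤ 6.2721 < -0.2 is false → out

2, 7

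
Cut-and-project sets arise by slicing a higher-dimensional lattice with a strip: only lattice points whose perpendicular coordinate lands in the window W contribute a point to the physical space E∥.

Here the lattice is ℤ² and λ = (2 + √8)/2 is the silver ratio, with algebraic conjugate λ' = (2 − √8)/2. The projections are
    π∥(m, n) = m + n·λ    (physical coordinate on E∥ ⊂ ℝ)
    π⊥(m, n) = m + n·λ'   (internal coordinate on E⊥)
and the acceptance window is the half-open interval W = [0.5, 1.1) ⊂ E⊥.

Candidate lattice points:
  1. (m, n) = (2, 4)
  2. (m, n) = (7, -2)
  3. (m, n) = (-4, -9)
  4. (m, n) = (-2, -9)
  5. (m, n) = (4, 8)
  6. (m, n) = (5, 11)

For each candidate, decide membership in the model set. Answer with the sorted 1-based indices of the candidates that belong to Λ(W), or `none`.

Numerically λ ≈ 2.414214 and λ' = −1/λ ≈ -0.414214.
candidate 1: (m,n)=(2,4) → π∥ = 2+4·λ ≈ 11.656854, π⊥ = 2+4·λ' ≈ 0.343146 ∉ [0.5, 1.1) ⇒ out
candidate 2: (m,n)=(7,-2) → π∥ = 7-2·λ ≈ 2.171573, π⊥ = 7-2·λ' ≈ 7.828427 ∉ [0.5, 1.1) ⇒ out
candidate 3: (m,n)=(-4,-9) → π∥ = -4-9·λ ≈ -25.727922, π⊥ = -4-9·λ' ≈ -0.272078 ∉ [0.5, 1.1) ⇒ out
candidate 4: (m,n)=(-2,-9) → π∥ = -2-9·λ ≈ -23.727922, π⊥ = -2-9·λ' ≈ 1.727922 ∉ [0.5, 1.1) ⇒ out
candidate 5: (m,n)=(4,8) → π∥ = 4+8·λ ≈ 23.313708, π⊥ = 4+8·λ' ≈ 0.686292 ∈ [0.5, 1.1) ⇒ IN Λ
candidate 6: (m,n)=(5,11) → π∥ = 5+11·λ ≈ 31.556349, π⊥ = 5+11·λ' ≈ 0.443651 ∉ [0.5, 1.1) ⇒ out

5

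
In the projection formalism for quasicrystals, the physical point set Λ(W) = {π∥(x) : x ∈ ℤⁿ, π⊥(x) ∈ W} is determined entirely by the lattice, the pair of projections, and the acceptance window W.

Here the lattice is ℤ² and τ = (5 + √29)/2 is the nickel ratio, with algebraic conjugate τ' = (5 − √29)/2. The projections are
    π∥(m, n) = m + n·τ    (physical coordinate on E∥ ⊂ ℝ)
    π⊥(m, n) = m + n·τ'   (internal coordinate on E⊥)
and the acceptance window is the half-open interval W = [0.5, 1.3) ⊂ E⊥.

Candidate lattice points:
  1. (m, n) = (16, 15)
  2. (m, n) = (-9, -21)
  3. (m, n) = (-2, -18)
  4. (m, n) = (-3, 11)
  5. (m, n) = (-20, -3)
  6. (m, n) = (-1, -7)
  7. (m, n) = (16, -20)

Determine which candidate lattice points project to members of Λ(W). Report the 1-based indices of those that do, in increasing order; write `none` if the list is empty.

none

Compute τ' = (5−√29)/2 = -0.192582, so π⊥(m,n) = m -0.192582·n.
#1 (16,15): internal coord 16 + (15)·τ' = +13.111264; +13.111264 ∉ [0.5, 1.3) → out
#2 (-9,-21): internal coord -9 + (-21)·τ' = -4.955770; -4.955770 ∉ [0.5, 1.3) → out
#3 (-2,-18): internal coord -2 + (-18)·τ' = +1.466483; +1.466483 ∉ [0.5, 1.3) → out
#4 (-3,11): internal coord -3 + (11)·τ' = -5.118406; -5.118406 ∉ [0.5, 1.3) → out
#5 (-20,-3): internal coord -20 + (-3)·τ' = -19.422253; -19.422253 ∉ [0.5, 1.3) → out
#6 (-1,-7): internal coord -1 + (-7)·τ' = +0.348077; +0.348077 ∉ [0.5, 1.3) → out
#7 (16,-20): internal coord 16 + (-20)·τ' = +19.851648; +19.851648 ∉ [0.5, 1.3) → out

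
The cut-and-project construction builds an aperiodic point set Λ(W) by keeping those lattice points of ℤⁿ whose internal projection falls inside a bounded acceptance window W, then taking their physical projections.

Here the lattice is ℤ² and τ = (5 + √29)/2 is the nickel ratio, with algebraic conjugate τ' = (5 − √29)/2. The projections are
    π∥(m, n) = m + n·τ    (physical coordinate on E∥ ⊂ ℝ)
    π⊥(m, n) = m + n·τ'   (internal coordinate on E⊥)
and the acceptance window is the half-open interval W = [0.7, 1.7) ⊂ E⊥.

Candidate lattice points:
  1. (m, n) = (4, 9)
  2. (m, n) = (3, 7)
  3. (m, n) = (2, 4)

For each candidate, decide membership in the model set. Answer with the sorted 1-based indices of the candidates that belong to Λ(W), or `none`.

2, 3

τ' = (5−√29)/2 ≈ -0.19258.
[1] lift (4,9): star map gives 2.26676; window check 0.7 ≤ 2.26676 < 1.7 is false → out
[2] lift (3,7): star map gives 1.65192; window check 0.7 ≤ 1.65192 < 1.7 is true → IN Λ
[3] lift (2,4): star map gives 1.22967; window check 0.7 ≤ 1.22967 < 1.7 is true → IN Λ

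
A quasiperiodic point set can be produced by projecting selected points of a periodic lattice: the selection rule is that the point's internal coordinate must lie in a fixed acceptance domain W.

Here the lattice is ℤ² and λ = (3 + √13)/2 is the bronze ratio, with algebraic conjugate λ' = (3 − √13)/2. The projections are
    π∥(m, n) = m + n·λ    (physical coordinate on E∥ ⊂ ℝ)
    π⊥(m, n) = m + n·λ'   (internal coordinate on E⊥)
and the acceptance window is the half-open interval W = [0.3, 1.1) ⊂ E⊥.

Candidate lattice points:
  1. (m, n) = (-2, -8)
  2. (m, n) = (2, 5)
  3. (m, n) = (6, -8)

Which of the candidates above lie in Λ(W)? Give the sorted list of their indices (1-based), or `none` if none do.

Numerically λ ≈ 3.302776 and λ' = −1/λ ≈ -0.302776.
candidate 1: (m,n)=(-2,-8) → π∥ = -2-8·λ ≈ -28.422205, π⊥ = -2-8·λ' ≈ 0.422205 ∈ [0.3, 1.1) ⇒ IN Λ
candidate 2: (m,n)=(2,5) → π∥ = 2+5·λ ≈ 18.513878, π⊥ = 2+5·λ' ≈ 0.486122 ∈ [0.3, 1.1) ⇒ IN Λ
candidate 3: (m,n)=(6,-8) → π∥ = 6-8·λ ≈ -20.422205, π⊥ = 6-8·λ' ≈ 8.422205 ∉ [0.3, 1.1) ⇒ out

1, 2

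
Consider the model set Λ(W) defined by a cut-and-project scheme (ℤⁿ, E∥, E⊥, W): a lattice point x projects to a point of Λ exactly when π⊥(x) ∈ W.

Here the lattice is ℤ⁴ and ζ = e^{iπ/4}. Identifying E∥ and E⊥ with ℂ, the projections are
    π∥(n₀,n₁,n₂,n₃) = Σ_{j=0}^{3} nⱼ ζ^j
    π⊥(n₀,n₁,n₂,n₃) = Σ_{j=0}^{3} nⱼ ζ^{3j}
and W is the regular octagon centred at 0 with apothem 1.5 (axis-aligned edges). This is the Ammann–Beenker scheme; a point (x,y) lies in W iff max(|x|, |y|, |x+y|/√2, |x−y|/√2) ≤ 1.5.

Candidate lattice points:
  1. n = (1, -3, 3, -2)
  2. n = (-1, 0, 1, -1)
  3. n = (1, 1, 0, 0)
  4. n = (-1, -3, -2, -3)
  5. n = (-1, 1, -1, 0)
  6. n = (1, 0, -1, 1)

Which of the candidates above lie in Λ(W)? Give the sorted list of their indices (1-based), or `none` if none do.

3

π⊥(n) = n₀ + n₁ζ³ + n₂ζ⁶ + n₃ζ⁹ where ζ = e^{iπ/4}.
candidate 1: n = (1, -3, 3, -2) → π⊥ ≈ (+1.7071, -6.5355); max(|x|,|y|,|x±y|/√2) = 6.5355 > 1.5 ⇒ ∉ W
candidate 2: n = (-1, 0, 1, -1) → π⊥ ≈ (-1.7071, -1.7071); max(|x|,|y|,|x±y|/√2) = 2.4142 > 1.5 ⇒ ∉ W
candidate 3: n = (1, 1, 0, 0) → π⊥ ≈ (+0.2929, +0.7071); max(|x|,|y|,|x±y|/√2) = 0.7071 ≤ 1.5 ⇒ ∈ W
candidate 4: n = (-1, -3, -2, -3) → π⊥ ≈ (-1.0000, -2.2426); max(|x|,|y|,|x±y|/√2) = 2.2929 > 1.5 ⇒ ∉ W
candidate 5: n = (-1, 1, -1, 0) → π⊥ ≈ (-1.7071, +1.7071); max(|x|,|y|,|x±y|/√2) = 2.4142 > 1.5 ⇒ ∉ W
candidate 6: n = (1, 0, -1, 1) → π⊥ ≈ (+1.7071, +1.7071); max(|x|,|y|,|x±y|/√2) = 2.4142 > 1.5 ⇒ ∉ W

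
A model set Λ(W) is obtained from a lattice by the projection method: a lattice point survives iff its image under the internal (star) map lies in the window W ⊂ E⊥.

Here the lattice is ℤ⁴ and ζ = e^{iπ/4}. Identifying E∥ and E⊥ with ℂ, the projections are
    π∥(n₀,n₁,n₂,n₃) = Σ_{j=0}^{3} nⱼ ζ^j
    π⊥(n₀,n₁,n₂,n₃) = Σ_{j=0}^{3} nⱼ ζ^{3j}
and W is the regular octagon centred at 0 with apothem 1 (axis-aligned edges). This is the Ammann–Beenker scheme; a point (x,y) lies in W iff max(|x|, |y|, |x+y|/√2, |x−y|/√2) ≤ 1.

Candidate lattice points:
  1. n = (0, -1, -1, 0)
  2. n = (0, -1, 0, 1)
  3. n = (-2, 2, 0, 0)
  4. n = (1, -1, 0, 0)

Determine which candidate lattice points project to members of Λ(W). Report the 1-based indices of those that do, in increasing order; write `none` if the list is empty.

π⊥(n) = n₀ + n₁ζ³ + n₂ζ⁶ + n₃ζ⁹ where ζ = e^{iπ/4}.
#1 (0, -1, -1, 0): internal (0.7071, 0.2929); octagon support 0.7071 vs apothem 1 → ∈ W
#2 (0, -1, 0, 1): internal (1.4142, 0.0000); octagon support 1.4142 vs apothem 1 → ∉ W
#3 (-2, 2, 0, 0): internal (-3.4142, 1.4142); octagon support 3.4142 vs apothem 1 → ∉ W
#4 (1, -1, 0, 0): internal (1.7071, -0.7071); octagon support 1.7071 vs apothem 1 → ∉ W

1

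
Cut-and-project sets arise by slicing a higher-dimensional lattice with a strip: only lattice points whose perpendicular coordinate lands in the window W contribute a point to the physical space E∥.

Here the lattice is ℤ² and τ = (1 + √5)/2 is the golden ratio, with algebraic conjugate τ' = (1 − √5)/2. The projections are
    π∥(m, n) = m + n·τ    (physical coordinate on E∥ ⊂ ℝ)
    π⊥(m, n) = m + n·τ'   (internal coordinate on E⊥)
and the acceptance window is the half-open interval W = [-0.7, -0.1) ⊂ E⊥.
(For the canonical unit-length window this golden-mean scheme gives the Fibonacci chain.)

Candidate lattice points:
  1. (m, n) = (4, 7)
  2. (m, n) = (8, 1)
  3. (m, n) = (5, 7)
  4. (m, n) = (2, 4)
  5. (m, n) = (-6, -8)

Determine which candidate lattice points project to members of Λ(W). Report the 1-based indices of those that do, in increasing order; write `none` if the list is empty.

1, 4

Numerically τ ≈ 1.6180 and τ' = −1/τ ≈ -0.6180.
#1 (4,7): internal coord 4 + (7)·τ' = -0.3262; -0.3262 ∈ [-0.7, -0.1) → IN Λ
#2 (8,1): internal coord 8 + (1)·τ' = +7.3820; +7.3820 ∉ [-0.7, -0.1) → out
#3 (5,7): internal coord 5 + (7)·τ' = +0.6738; +0.6738 ∉ [-0.7, -0.1) → out
#4 (2,4): internal coord 2 + (4)·τ' = -0.4721; -0.4721 ∈ [-0.7, -0.1) → IN Λ
#5 (-6,-8): internal coord -6 + (-8)·τ' = -1.0557; -1.0557 ∉ [-0.7, -0.1) → out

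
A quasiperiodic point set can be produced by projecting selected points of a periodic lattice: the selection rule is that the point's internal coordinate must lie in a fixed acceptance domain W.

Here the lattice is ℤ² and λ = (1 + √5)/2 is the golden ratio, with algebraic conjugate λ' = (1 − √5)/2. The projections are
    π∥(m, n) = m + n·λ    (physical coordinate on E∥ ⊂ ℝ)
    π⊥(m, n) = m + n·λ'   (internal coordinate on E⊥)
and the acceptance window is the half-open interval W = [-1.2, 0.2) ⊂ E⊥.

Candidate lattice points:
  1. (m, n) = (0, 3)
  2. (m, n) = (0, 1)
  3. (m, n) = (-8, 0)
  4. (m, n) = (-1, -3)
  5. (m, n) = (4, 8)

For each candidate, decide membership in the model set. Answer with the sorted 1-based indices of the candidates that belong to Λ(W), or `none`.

λ' = (1−√5)/2 ≈ -0.61803.
#1 (0,3): internal coord 0 + (3)·λ' = -1.85410; -1.85410 ∉ [-1.2, 0.2) → out
#2 (0,1): internal coord 0 + (1)·λ' = -0.61803; -0.61803 ∈ [-1.2, 0.2) → IN Λ
#3 (-8,0): internal coord -8 + (0)·λ' = -8.00000; -8.00000 ∉ [-1.2, 0.2) → out
#4 (-1,-3): internal coord -1 + (-3)·λ' = +0.85410; +0.85410 ∉ [-1.2, 0.2) → out
#5 (4,8): internal coord 4 + (8)·λ' = -0.94427; -0.94427 ∈ [-1.2, 0.2) → IN Λ

2, 5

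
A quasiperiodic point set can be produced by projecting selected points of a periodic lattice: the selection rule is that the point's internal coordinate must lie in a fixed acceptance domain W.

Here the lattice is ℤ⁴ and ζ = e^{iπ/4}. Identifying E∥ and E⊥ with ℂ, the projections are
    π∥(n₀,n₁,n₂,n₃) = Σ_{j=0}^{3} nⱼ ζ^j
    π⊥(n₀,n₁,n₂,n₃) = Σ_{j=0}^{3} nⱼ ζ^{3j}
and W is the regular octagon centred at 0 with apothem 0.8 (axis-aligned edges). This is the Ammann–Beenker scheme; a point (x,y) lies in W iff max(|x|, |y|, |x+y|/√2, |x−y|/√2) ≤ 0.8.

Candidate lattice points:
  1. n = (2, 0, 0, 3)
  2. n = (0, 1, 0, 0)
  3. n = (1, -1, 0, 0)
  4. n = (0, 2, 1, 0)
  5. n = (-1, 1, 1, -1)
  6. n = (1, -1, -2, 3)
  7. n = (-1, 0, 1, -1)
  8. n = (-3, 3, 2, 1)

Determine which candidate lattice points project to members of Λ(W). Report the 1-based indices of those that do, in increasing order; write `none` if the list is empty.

π⊥(n) = n₀ + n₁ζ³ + n₂ζ⁶ + n₃ζ⁹ where ζ = e^{iπ/4}.
candidate 1: n = (2, 0, 0, 3) → π⊥ ≈ (+4.121320, +2.121320); max(|x|,|y|,|x±y|/√2) = 4.414214 > 0.8 ⇒ ∉ W
candidate 2: n = (0, 1, 0, 0) → π⊥ ≈ (-0.707107, +0.707107); max(|x|,|y|,|x±y|/√2) = 1.000000 > 0.8 ⇒ ∉ W
candidate 3: n = (1, -1, 0, 0) → π⊥ ≈ (+1.707107, -0.707107); max(|x|,|y|,|x±y|/√2) = 1.707107 > 0.8 ⇒ ∉ W
candidate 4: n = (0, 2, 1, 0) → π⊥ ≈ (-1.414214, +0.414214); max(|x|,|y|,|x±y|/√2) = 1.414214 > 0.8 ⇒ ∉ W
candidate 5: n = (-1, 1, 1, -1) → π⊥ ≈ (-2.414214, -1.000000); max(|x|,|y|,|x±y|/√2) = 2.414214 > 0.8 ⇒ ∉ W
candidate 6: n = (1, -1, -2, 3) → π⊥ ≈ (+3.828427, +3.414214); max(|x|,|y|,|x±y|/√2) = 5.121320 > 0.8 ⇒ ∉ W
candidate 7: n = (-1, 0, 1, -1) → π⊥ ≈ (-1.707107, -1.707107); max(|x|,|y|,|x±y|/√2) = 2.414214 > 0.8 ⇒ ∉ W
candidate 8: n = (-3, 3, 2, 1) → π⊥ ≈ (-4.414214, +0.828427); max(|x|,|y|,|x±y|/√2) = 4.414214 > 0.8 ⇒ ∉ W

none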